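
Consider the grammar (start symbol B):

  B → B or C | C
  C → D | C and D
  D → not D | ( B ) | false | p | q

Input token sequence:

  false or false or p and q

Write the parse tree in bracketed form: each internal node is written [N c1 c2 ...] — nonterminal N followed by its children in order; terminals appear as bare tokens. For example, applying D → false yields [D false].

B
B or C
B or C or C
C or C or C
D or C or C
false or C or C
false or D or C
false or false or C
false or false or C and D
false or false or D and D
false or false or p and D
false or false or p and q

[B [B [B [C [D false]]] or [C [D false]]] or [C [C [D p]] and [D q]]]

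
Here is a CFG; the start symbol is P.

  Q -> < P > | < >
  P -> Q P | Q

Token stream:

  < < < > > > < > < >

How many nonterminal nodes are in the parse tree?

[P [Q < [P [Q < [P [Q < >]] >]] >] [P [Q < >] [P [Q < >]]]]

10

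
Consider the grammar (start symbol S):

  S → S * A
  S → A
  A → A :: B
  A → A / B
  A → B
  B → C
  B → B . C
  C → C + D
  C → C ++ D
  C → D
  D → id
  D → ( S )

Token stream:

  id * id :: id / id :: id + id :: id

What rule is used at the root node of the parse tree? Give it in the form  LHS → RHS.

[S [S [A [B [C [D id]]]]] * [A [A [A [A [A [B [C [D id]]]] :: [B [C [D id]]]] / [B [C [D id]]]] :: [B [C [C [D id]] + [D id]]]] :: [B [C [D id]]]]]

S → S * A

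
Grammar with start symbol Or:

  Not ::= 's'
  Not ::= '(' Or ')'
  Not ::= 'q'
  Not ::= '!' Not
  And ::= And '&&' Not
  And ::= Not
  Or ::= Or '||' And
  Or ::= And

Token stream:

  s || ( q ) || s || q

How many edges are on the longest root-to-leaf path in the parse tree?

8

[Or [Or [Or [Or [And [Not s]]] || [And [Not ( [Or [And [Not q]]] )]]] || [And [Not s]]] || [And [Not q]]]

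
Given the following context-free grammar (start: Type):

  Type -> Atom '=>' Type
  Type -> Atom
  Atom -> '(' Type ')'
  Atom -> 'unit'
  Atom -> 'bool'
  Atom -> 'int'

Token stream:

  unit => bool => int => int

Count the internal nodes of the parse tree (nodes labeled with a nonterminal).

8

[Type [Atom unit] => [Type [Atom bool] => [Type [Atom int] => [Type [Atom int]]]]]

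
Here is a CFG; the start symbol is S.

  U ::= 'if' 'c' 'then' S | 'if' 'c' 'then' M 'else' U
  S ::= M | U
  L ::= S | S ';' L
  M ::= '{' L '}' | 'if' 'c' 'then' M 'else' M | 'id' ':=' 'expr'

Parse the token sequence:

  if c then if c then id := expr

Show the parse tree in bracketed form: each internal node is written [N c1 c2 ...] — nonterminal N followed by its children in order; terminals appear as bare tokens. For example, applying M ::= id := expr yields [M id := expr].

S
U
if c then S
if c then U
if c then if c then S
if c then if c then M
if c then if c then id := expr

[S [U if c then [S [U if c then [S [M id := expr]]]]]]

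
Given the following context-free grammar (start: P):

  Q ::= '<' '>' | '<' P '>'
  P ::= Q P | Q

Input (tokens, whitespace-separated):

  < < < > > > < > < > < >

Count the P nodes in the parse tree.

6

[P [Q < [P [Q < [P [Q < >]] >]] >] [P [Q < >] [P [Q < >] [P [Q < >]]]]]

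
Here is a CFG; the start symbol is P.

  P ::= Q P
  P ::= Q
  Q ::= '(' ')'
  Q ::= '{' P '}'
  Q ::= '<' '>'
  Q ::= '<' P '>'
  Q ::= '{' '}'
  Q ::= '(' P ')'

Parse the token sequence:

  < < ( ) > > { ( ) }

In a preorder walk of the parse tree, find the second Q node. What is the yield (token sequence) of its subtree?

< ( ) >

[P [Q < [P [Q < [P [Q ( )]] >]] >] [P [Q { [P [Q ( )]] }]]]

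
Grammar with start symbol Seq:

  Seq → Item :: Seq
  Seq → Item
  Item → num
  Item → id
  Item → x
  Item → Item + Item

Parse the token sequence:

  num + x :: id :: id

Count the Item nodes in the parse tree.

[Seq [Item [Item num] + [Item x]] :: [Seq [Item id] :: [Seq [Item id]]]]

5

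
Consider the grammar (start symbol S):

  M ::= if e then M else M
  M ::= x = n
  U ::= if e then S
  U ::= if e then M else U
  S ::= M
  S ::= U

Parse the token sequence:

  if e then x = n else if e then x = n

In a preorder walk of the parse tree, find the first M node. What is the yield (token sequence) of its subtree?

x = n

[S [U if e then [M x = n] else [U if e then [S [M x = n]]]]]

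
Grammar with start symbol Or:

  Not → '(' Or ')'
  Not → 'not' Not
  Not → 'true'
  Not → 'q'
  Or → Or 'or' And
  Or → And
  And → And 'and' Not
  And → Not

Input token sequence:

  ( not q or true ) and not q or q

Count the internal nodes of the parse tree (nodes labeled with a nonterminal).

[Or [Or [And [And [Not ( [Or [Or [And [Not not [Not q]]]] or [And [Not true]]] )]] and [Not not [Not q]]]] or [And [Not q]]]

16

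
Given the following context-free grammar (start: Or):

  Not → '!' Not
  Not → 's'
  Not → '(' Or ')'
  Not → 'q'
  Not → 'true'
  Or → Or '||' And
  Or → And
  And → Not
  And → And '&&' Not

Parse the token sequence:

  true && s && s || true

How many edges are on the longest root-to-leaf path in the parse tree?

6

[Or [Or [And [And [And [Not true]] && [Not s]] && [Not s]]] || [And [Not true]]]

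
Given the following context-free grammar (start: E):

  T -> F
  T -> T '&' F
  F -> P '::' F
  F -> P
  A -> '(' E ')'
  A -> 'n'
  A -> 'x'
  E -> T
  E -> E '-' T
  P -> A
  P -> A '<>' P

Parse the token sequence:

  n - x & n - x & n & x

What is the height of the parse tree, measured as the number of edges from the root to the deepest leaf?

7

[E [E [E [T [F [P [A n]]]]] - [T [T [F [P [A x]]]] & [F [P [A n]]]]] - [T [T [T [F [P [A x]]]] & [F [P [A n]]]] & [F [P [A x]]]]]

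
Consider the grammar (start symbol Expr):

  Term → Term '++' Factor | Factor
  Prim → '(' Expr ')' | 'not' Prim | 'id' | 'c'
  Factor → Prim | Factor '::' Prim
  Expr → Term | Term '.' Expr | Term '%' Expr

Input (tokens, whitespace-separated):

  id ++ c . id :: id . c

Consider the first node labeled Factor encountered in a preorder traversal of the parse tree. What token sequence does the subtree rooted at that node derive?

id

[Expr [Term [Term [Factor [Prim id]]] ++ [Factor [Prim c]]] . [Expr [Term [Factor [Factor [Prim id]] :: [Prim id]]] . [Expr [Term [Factor [Prim c]]]]]]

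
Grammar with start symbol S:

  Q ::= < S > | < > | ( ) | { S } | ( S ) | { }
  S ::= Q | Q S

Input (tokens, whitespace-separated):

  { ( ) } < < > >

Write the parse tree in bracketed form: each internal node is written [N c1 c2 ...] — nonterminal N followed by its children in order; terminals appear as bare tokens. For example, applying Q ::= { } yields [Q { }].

S
Q S
{ S } S
{ Q } S
{ ( ) } S
{ ( ) } Q
{ ( ) } < S >
{ ( ) } < Q >
{ ( ) } < < > >

[S [Q { [S [Q ( )]] }] [S [Q < [S [Q < >]] >]]]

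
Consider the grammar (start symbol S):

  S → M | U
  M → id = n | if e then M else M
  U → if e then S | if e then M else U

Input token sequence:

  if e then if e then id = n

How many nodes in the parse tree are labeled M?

1

[S [U if e then [S [U if e then [S [M id = n]]]]]]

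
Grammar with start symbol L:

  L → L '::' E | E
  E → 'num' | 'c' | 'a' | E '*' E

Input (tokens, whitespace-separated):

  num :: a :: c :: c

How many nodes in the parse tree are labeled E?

[L [L [L [L [E num]] :: [E a]] :: [E c]] :: [E c]]

4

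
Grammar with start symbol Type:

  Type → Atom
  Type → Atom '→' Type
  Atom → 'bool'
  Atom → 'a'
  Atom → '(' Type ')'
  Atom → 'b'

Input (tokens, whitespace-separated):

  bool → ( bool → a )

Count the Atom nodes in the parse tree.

4

[Type [Atom bool] → [Type [Atom ( [Type [Atom bool] → [Type [Atom a]]] )]]]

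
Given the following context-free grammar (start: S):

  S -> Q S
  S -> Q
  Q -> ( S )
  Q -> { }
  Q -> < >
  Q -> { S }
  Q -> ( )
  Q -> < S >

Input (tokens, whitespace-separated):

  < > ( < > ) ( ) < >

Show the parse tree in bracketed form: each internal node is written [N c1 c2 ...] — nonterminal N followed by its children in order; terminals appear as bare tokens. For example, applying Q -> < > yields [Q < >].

S
Q S
< > S
< > Q S
< > ( S ) S
< > ( Q ) S
< > ( < > ) S
< > ( < > ) Q S
< > ( < > ) ( ) S
< > ( < > ) ( ) Q
< > ( < > ) ( ) < >

[S [Q < >] [S [Q ( [S [Q < >]] )] [S [Q ( )] [S [Q < >]]]]]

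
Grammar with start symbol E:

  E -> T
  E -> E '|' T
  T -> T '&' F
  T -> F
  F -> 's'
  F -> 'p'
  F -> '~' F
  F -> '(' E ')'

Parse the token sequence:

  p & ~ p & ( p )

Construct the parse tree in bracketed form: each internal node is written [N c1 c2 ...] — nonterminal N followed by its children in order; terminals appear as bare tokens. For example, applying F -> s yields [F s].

E
T
T & F
T & F & F
F & F & F
p & F & F
p & ~ F & F
p & ~ p & F
p & ~ p & ( E )
p & ~ p & ( T )
p & ~ p & ( F )
p & ~ p & ( p )

[E [T [T [T [F p]] & [F ~ [F p]]] & [F ( [E [T [F p]]] )]]]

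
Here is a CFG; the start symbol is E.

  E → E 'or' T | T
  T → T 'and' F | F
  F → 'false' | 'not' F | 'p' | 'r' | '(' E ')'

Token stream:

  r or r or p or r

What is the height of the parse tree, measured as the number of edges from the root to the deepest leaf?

[E [E [E [E [T [F r]]] or [T [F r]]] or [T [F p]]] or [T [F r]]]

6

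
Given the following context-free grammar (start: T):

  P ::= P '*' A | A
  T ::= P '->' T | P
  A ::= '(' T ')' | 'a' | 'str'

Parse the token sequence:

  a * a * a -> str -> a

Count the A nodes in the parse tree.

[T [P [P [P [A a]] * [A a]] * [A a]] -> [T [P [A str]] -> [T [P [A a]]]]]

5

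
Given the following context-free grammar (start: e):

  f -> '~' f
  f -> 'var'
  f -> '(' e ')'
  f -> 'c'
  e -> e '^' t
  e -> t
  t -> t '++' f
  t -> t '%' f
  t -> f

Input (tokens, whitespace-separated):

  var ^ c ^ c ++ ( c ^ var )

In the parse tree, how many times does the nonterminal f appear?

6

[e [e [e [t [f var]]] ^ [t [f c]]] ^ [t [t [f c]] ++ [f ( [e [e [t [f c]]] ^ [t [f var]]] )]]]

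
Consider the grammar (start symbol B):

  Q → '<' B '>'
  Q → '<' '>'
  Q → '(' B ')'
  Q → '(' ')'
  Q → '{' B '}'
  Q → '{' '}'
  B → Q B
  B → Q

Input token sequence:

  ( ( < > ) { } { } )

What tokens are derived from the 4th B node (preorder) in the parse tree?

{ } { }

[B [Q ( [B [Q ( [B [Q < >]] )] [B [Q { }] [B [Q { }]]]] )]]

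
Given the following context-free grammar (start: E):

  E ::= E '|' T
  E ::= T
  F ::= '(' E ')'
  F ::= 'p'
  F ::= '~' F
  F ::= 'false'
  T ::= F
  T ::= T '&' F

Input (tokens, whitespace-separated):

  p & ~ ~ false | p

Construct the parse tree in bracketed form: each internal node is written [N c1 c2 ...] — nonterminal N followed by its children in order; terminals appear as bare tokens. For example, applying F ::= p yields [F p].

E
E | T
T | T
T & F | T
F & F | T
p & F | T
p & ~ F | T
p & ~ ~ F | T
p & ~ ~ false | T
p & ~ ~ false | F
p & ~ ~ false | p

[E [E [T [T [F p]] & [F ~ [F ~ [F false]]]]] | [T [F p]]]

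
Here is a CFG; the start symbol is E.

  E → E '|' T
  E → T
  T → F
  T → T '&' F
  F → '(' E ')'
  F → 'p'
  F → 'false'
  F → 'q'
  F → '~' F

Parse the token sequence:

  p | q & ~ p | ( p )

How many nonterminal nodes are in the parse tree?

15

[E [E [E [T [F p]]] | [T [T [F q]] & [F ~ [F p]]]] | [T [F ( [E [T [F p]]] )]]]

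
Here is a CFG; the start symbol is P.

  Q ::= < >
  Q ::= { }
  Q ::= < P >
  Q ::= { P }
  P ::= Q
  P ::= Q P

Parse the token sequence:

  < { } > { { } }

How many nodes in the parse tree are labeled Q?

[P [Q < [P [Q { }]] >] [P [Q { [P [Q { }]] }]]]

4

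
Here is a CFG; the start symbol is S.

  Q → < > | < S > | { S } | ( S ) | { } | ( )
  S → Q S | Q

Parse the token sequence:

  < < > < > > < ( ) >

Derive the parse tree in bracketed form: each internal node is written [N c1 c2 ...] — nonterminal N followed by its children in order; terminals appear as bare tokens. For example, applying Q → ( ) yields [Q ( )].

[S [Q < [S [Q < >] [S [Q < >]]] >] [S [Q < [S [Q ( )]] >]]]

S
Q S
< S > S
< Q S > S
< < > S > S
< < > Q > S
< < > < > > S
< < > < > > Q
< < > < > > < S >
< < > < > > < Q >
< < > < > > < ( ) >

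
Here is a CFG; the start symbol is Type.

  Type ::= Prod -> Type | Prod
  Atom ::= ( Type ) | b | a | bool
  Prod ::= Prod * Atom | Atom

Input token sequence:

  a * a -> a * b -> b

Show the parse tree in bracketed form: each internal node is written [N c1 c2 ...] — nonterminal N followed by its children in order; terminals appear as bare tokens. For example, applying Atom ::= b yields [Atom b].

Type
Prod -> Type
Prod * Atom -> Type
Atom * Atom -> Type
a * Atom -> Type
a * a -> Type
a * a -> Prod -> Type
a * a -> Prod * Atom -> Type
a * a -> Atom * Atom -> Type
a * a -> a * Atom -> Type
a * a -> a * b -> Type
a * a -> a * b -> Prod
a * a -> a * b -> Atom
a * a -> a * b -> b

[Type [Prod [Prod [Atom a]] * [Atom a]] -> [Type [Prod [Prod [Atom a]] * [Atom b]] -> [Type [Prod [Atom b]]]]]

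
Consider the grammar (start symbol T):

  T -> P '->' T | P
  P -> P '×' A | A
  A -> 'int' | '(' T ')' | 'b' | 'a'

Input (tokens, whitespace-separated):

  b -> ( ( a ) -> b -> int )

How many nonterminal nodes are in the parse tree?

18

[T [P [A b]] -> [T [P [A ( [T [P [A ( [T [P [A a]]] )]] -> [T [P [A b]] -> [T [P [A int]]]]] )]]]]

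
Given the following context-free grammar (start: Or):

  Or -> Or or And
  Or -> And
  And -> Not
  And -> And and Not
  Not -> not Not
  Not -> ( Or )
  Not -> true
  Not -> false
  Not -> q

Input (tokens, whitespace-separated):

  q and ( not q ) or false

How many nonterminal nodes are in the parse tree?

12

[Or [Or [And [And [Not q]] and [Not ( [Or [And [Not not [Not q]]]] )]]] or [And [Not false]]]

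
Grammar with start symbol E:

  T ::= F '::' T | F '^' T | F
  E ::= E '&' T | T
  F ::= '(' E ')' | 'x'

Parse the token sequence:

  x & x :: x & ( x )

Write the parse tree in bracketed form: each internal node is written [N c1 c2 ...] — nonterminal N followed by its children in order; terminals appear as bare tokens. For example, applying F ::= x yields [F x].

[E [E [E [T [F x]]] & [T [F x] :: [T [F x]]]] & [T [F ( [E [T [F x]]] )]]]

E
E & T
E & T & T
T & T & T
F & T & T
x & T & T
x & F :: T & T
x & x :: T & T
x & x :: F & T
x & x :: x & T
x & x :: x & F
x & x :: x & ( E )
x & x :: x & ( T )
x & x :: x & ( F )
x & x :: x & ( x )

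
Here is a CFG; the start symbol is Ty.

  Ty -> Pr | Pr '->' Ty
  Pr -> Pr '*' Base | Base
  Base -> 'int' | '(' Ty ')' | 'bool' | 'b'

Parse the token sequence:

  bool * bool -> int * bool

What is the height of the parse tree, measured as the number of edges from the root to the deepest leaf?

5

[Ty [Pr [Pr [Base bool]] * [Base bool]] -> [Ty [Pr [Pr [Base int]] * [Base bool]]]]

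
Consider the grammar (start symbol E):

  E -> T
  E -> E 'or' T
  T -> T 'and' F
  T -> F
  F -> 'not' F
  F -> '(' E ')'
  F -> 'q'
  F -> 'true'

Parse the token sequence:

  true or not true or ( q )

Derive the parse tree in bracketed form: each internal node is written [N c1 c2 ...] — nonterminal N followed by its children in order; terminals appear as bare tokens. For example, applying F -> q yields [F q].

[E [E [E [T [F true]]] or [T [F not [F true]]]] or [T [F ( [E [T [F q]]] )]]]

E
E or T
E or T or T
T or T or T
F or T or T
true or T or T
true or F or T
true or not F or T
true or not true or T
true or not true or F
true or not true or ( E )
true or not true or ( T )
true or not true or ( F )
true or not true or ( q )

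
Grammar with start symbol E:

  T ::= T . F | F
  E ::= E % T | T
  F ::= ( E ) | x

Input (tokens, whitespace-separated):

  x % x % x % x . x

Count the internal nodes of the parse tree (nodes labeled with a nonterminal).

[E [E [E [E [T [F x]]] % [T [F x]]] % [T [F x]]] % [T [T [F x]] . [F x]]]

14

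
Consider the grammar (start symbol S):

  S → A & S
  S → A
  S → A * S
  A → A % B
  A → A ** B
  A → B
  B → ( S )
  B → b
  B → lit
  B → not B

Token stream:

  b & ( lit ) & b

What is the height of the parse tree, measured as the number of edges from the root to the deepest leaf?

7

[S [A [B b]] & [S [A [B ( [S [A [B lit]]] )]] & [S [A [B b]]]]]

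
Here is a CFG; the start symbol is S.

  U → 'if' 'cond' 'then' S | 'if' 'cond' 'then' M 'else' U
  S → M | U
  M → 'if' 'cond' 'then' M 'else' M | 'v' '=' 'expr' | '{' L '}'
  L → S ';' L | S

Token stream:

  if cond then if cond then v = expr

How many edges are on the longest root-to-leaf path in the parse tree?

6

[S [U if cond then [S [U if cond then [S [M v = expr]]]]]]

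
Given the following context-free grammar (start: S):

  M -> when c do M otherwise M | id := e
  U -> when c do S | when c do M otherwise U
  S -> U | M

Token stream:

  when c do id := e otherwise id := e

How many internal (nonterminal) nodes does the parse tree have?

4

[S [M when c do [M id := e] otherwise [M id := e]]]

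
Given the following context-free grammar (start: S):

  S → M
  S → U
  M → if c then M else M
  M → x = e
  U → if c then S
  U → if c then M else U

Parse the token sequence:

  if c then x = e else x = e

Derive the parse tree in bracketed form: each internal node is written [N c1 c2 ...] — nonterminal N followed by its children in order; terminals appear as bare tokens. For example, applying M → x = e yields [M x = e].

S
M
if c then M else M
if c then x = e else M
if c then x = e else x = e

[S [M if c then [M x = e] else [M x = e]]]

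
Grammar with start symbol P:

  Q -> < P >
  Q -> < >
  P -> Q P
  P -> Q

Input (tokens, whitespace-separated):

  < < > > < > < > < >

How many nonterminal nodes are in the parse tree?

10

[P [Q < [P [Q < >]] >] [P [Q < >] [P [Q < >] [P [Q < >]]]]]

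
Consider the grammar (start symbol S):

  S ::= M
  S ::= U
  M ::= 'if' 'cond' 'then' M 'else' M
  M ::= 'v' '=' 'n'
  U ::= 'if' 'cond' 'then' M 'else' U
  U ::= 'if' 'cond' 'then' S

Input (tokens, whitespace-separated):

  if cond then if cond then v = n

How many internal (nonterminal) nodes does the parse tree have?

6

[S [U if cond then [S [U if cond then [S [M v = n]]]]]]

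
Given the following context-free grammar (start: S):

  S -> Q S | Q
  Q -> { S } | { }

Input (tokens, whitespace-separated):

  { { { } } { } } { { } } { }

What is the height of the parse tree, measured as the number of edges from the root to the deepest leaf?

6

[S [Q { [S [Q { [S [Q { }]] }] [S [Q { }]]] }] [S [Q { [S [Q { }]] }] [S [Q { }]]]]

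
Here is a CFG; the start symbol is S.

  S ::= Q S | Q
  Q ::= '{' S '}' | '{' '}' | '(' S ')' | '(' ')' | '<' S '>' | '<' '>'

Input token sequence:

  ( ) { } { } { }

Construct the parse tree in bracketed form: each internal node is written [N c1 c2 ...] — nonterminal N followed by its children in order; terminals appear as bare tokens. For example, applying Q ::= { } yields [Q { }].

[S [Q ( )] [S [Q { }] [S [Q { }] [S [Q { }]]]]]

S
Q S
( ) S
( ) Q S
( ) { } S
( ) { } Q S
( ) { } { } S
( ) { } { } Q
( ) { } { } { }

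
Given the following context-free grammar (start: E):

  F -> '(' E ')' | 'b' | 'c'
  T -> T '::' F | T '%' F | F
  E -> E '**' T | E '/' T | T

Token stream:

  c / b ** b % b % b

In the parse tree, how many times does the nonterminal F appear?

5

[E [E [E [T [F c]]] / [T [F b]]] ** [T [T [T [F b]] % [F b]] % [F b]]]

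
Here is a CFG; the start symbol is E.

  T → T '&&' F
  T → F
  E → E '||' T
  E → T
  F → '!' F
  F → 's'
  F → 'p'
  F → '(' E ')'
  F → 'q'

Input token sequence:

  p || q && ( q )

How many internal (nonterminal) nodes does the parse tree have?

11

[E [E [T [F p]]] || [T [T [F q]] && [F ( [E [T [F q]]] )]]]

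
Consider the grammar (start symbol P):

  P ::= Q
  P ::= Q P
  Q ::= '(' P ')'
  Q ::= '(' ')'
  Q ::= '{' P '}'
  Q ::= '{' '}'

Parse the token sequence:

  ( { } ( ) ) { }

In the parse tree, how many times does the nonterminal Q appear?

4

[P [Q ( [P [Q { }] [P [Q ( )]]] )] [P [Q { }]]]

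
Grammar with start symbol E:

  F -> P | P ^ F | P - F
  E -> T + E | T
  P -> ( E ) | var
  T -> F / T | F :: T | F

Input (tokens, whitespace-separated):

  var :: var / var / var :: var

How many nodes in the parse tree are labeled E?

[E [T [F [P var]] :: [T [F [P var]] / [T [F [P var]] / [T [F [P var]] :: [T [F [P var]]]]]]]]

1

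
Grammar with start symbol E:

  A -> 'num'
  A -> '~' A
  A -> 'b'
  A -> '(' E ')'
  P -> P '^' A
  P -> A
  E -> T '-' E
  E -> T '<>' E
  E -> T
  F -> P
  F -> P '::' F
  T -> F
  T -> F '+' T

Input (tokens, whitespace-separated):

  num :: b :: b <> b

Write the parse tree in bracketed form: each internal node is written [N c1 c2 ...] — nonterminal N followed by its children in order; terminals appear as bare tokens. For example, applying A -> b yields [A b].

E
T <> E
F <> E
P :: F <> E
A :: F <> E
num :: F <> E
num :: P :: F <> E
num :: A :: F <> E
num :: b :: F <> E
num :: b :: P <> E
num :: b :: A <> E
num :: b :: b <> E
num :: b :: b <> T
num :: b :: b <> F
num :: b :: b <> P
num :: b :: b <> A
num :: b :: b <> b

[E [T [F [P [A num]] :: [F [P [A b]] :: [F [P [A b]]]]]] <> [E [T [F [P [A b]]]]]]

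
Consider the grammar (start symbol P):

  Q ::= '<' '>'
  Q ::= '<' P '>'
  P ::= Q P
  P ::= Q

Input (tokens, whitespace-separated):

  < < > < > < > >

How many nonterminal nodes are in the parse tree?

[P [Q < [P [Q < >] [P [Q < >] [P [Q < >]]]] >]]

8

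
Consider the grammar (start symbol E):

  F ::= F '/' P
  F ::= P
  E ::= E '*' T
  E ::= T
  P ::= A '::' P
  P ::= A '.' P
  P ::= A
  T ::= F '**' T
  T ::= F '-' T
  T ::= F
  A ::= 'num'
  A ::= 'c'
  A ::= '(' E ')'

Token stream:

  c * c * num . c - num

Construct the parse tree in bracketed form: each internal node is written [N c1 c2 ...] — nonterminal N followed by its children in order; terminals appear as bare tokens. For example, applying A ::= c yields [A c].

[E [E [E [T [F [P [A c]]]]] * [T [F [P [A c]]]]] * [T [F [P [A num] . [P [A c]]]] - [T [F [P [A num]]]]]]

E
E * T
E * T * T
T * T * T
F * T * T
P * T * T
A * T * T
c * T * T
c * F * T
c * P * T
c * A * T
c * c * T
c * c * F - T
c * c * P - T
c * c * A . P - T
c * c * num . P - T
c * c * num . A - T
c * c * num . c - T
c * c * num . c - F
c * c * num . c - P
c * c * num . c - A
c * c * num . c - num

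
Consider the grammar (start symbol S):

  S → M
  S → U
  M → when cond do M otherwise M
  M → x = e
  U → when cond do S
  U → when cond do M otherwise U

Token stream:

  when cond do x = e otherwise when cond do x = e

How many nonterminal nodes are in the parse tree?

[S [U when cond do [M x = e] otherwise [U when cond do [S [M x = e]]]]]

6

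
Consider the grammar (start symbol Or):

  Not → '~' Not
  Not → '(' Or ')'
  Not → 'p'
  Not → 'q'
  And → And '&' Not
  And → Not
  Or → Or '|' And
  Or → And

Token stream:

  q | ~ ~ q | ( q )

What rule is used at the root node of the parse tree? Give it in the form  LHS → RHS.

Or → Or '|' And

[Or [Or [Or [And [Not q]]] | [And [Not ~ [Not ~ [Not q]]]]] | [And [Not ( [Or [And [Not q]]] )]]]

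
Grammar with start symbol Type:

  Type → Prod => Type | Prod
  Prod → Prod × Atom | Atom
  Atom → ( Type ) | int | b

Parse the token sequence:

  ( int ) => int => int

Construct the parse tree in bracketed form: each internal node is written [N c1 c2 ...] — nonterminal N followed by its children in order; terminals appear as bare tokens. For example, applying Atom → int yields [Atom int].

Type
Prod => Type
Atom => Type
( Type ) => Type
( Prod ) => Type
( Atom ) => Type
( int ) => Type
( int ) => Prod => Type
( int ) => Atom => Type
( int ) => int => Type
( int ) => int => Prod
( int ) => int => Atom
( int ) => int => int

[Type [Prod [Atom ( [Type [Prod [Atom int]]] )]] => [Type [Prod [Atom int]] => [Type [Prod [Atom int]]]]]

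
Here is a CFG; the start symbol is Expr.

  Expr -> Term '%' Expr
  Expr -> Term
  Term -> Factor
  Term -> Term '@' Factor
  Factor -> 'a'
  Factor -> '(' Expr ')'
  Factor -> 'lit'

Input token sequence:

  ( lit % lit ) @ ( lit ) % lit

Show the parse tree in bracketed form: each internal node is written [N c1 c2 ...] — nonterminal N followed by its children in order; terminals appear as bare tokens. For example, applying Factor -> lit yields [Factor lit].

[Expr [Term [Term [Factor ( [Expr [Term [Factor lit]] % [Expr [Term [Factor lit]]]] )]] @ [Factor ( [Expr [Term [Factor lit]]] )]] % [Expr [Term [Factor lit]]]]

Expr
Term % Expr
Term @ Factor % Expr
Factor @ Factor % Expr
( Expr ) @ Factor % Expr
( Term % Expr ) @ Factor % Expr
( Factor % Expr ) @ Factor % Expr
( lit % Expr ) @ Factor % Expr
( lit % Term ) @ Factor % Expr
( lit % Factor ) @ Factor % Expr
( lit % lit ) @ Factor % Expr
( lit % lit ) @ ( Expr ) % Expr
( lit % lit ) @ ( Term ) % Expr
( lit % lit ) @ ( Factor ) % Expr
( lit % lit ) @ ( lit ) % Expr
( lit % lit ) @ ( lit ) % Term
( lit % lit ) @ ( lit ) % Factor
( lit % lit ) @ ( lit ) % lit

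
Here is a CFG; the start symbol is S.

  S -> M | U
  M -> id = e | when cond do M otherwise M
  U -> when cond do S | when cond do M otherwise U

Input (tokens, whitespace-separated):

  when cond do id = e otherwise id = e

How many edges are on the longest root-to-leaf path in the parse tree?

3

[S [M when cond do [M id = e] otherwise [M id = e]]]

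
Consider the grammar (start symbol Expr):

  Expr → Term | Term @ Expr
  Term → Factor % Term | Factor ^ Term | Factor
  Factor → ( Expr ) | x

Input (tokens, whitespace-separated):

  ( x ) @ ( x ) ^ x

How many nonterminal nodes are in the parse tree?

14

[Expr [Term [Factor ( [Expr [Term [Factor x]]] )]] @ [Expr [Term [Factor ( [Expr [Term [Factor x]]] )] ^ [Term [Factor x]]]]]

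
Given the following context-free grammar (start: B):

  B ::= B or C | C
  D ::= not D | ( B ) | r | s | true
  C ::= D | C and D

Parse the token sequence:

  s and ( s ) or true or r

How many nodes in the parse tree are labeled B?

[B [B [B [C [C [D s]] and [D ( [B [C [D s]]] )]]] or [C [D true]]] or [C [D r]]]

4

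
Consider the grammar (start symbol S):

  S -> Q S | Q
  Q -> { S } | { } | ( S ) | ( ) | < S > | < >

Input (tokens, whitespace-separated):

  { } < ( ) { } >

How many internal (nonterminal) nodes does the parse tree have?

[S [Q { }] [S [Q < [S [Q ( )] [S [Q { }]]] >]]]

8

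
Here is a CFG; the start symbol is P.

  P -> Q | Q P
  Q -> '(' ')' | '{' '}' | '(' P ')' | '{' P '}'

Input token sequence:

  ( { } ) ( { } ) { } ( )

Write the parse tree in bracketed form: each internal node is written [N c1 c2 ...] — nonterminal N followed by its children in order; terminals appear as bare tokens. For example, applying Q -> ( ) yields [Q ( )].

P
Q P
( P ) P
( Q ) P
( { } ) P
( { } ) Q P
( { } ) ( P ) P
( { } ) ( Q ) P
( { } ) ( { } ) P
( { } ) ( { } ) Q P
( { } ) ( { } ) { } P
( { } ) ( { } ) { } Q
( { } ) ( { } ) { } ( )

[P [Q ( [P [Q { }]] )] [P [Q ( [P [Q { }]] )] [P [Q { }] [P [Q ( )]]]]]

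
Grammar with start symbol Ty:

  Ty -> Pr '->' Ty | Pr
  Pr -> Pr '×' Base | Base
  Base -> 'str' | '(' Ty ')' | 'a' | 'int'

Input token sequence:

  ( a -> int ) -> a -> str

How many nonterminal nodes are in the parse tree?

[Ty [Pr [Base ( [Ty [Pr [Base a]] -> [Ty [Pr [Base int]]]] )]] -> [Ty [Pr [Base a]] -> [Ty [Pr [Base str]]]]]

15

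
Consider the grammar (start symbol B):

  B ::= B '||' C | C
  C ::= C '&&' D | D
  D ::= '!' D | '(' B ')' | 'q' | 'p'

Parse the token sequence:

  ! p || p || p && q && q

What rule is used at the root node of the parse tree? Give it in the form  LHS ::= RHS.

B ::= B '||' C

[B [B [B [C [D ! [D p]]]] || [C [D p]]] || [C [C [C [D p]] && [D q]] && [D q]]]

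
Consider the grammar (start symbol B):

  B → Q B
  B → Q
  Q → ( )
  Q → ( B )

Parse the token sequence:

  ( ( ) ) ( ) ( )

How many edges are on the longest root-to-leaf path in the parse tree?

4

[B [Q ( [B [Q ( )]] )] [B [Q ( )] [B [Q ( )]]]]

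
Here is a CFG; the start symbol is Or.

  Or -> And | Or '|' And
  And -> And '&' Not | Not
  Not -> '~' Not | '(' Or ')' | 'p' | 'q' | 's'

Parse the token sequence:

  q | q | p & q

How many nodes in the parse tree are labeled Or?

3

[Or [Or [Or [And [Not q]]] | [And [Not q]]] | [And [And [Not p]] & [Not q]]]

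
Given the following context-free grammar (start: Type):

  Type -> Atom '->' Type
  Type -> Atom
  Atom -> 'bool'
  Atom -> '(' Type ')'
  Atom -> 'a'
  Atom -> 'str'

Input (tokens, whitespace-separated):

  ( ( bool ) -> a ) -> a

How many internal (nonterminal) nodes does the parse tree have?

10

[Type [Atom ( [Type [Atom ( [Type [Atom bool]] )] -> [Type [Atom a]]] )] -> [Type [Atom a]]]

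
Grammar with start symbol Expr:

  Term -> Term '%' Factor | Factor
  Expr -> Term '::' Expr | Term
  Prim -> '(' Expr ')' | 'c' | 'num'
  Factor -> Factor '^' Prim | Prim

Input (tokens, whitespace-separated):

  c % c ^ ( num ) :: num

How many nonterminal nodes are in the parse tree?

[Expr [Term [Term [Factor [Prim c]]] % [Factor [Factor [Prim c]] ^ [Prim ( [Expr [Term [Factor [Prim num]]]] )]]] :: [Expr [Term [Factor [Prim num]]]]]

17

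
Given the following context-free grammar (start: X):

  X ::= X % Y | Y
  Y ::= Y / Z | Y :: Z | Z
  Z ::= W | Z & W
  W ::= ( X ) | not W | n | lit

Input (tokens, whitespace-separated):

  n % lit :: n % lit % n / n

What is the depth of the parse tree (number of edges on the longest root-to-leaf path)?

[X [X [X [X [Y [Z [W n]]]] % [Y [Y [Z [W lit]]] :: [Z [W n]]]] % [Y [Z [W lit]]]] % [Y [Y [Z [W n]]] / [Z [W n]]]]

7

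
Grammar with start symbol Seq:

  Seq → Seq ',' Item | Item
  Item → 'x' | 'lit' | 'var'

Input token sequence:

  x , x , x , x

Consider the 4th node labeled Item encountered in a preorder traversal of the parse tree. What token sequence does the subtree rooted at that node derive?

[Seq [Seq [Seq [Seq [Item x]] , [Item x]] , [Item x]] , [Item x]]

x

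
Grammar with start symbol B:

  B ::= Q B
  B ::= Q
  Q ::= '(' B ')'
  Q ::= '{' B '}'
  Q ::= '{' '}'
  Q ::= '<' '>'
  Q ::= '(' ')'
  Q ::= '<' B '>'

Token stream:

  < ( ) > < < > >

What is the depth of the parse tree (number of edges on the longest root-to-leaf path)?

5

[B [Q < [B [Q ( )]] >] [B [Q < [B [Q < >]] >]]]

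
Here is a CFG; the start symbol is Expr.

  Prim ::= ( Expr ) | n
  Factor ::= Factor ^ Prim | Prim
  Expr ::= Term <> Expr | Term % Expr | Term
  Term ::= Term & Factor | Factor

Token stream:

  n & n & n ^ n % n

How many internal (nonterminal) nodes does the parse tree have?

16

[Expr [Term [Term [Term [Factor [Prim n]]] & [Factor [Prim n]]] & [Factor [Factor [Prim n]] ^ [Prim n]]] % [Expr [Term [Factor [Prim n]]]]]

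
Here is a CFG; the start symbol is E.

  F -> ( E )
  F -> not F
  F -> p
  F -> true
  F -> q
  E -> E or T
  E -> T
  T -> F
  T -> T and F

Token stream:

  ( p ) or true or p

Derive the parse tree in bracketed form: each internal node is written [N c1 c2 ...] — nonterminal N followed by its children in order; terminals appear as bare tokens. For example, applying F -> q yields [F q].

E
E or T
E or T or T
T or T or T
F or T or T
( E ) or T or T
( T ) or T or T
( F ) or T or T
( p ) or T or T
( p ) or F or T
( p ) or true or T
( p ) or true or F
( p ) or true or p

[E [E [E [T [F ( [E [T [F p]]] )]]] or [T [F true]]] or [T [F p]]]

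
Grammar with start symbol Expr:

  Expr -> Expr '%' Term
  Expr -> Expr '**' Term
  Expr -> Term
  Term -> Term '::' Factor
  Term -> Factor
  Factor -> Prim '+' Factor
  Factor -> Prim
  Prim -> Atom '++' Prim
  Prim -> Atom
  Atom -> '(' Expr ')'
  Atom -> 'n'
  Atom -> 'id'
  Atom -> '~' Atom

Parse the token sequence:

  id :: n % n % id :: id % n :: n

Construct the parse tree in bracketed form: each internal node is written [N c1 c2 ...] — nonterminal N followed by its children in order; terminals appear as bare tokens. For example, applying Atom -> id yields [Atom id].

[Expr [Expr [Expr [Expr [Term [Term [Factor [Prim [Atom id]]]] :: [Factor [Prim [Atom n]]]]] % [Term [Factor [Prim [Atom n]]]]] % [Term [Term [Factor [Prim [Atom id]]]] :: [Factor [Prim [Atom id]]]]] % [Term [Term [Factor [Prim [Atom n]]]] :: [Factor [Prim [Atom n]]]]]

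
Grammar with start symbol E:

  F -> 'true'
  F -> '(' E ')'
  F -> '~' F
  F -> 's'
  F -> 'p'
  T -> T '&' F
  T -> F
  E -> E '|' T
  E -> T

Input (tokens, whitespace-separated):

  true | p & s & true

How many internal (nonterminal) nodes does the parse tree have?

10

[E [E [T [F true]]] | [T [T [T [F p]] & [F s]] & [F true]]]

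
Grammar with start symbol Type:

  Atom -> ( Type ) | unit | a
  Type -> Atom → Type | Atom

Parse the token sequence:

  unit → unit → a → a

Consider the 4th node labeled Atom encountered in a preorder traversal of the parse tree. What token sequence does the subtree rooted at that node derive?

a

[Type [Atom unit] → [Type [Atom unit] → [Type [Atom a] → [Type [Atom a]]]]]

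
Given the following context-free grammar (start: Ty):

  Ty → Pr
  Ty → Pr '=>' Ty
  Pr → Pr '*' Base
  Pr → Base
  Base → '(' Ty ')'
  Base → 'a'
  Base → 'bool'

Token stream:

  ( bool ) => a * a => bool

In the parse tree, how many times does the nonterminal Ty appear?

[Ty [Pr [Base ( [Ty [Pr [Base bool]]] )]] => [Ty [Pr [Pr [Base a]] * [Base a]] => [Ty [Pr [Base bool]]]]]

4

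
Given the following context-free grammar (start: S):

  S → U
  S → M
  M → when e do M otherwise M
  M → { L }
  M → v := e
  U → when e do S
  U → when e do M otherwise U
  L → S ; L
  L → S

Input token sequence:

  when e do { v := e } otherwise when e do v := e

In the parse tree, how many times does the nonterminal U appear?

2

[S [U when e do [M { [L [S [M v := e]]] }] otherwise [U when e do [S [M v := e]]]]]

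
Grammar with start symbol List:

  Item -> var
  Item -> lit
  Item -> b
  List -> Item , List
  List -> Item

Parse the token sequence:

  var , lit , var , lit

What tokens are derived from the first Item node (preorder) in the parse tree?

[List [Item var] , [List [Item lit] , [List [Item var] , [List [Item lit]]]]]

var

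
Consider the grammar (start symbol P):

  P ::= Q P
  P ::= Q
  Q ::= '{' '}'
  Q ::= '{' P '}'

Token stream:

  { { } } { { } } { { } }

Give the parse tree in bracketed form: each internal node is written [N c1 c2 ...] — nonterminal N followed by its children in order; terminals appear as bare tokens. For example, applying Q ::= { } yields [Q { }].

P
Q P
{ P } P
{ Q } P
{ { } } P
{ { } } Q P
{ { } } { P } P
{ { } } { Q } P
{ { } } { { } } P
{ { } } { { } } Q
{ { } } { { } } { P }
{ { } } { { } } { Q }
{ { } } { { } } { { } }

[P [Q { [P [Q { }]] }] [P [Q { [P [Q { }]] }] [P [Q { [P [Q { }]] }]]]]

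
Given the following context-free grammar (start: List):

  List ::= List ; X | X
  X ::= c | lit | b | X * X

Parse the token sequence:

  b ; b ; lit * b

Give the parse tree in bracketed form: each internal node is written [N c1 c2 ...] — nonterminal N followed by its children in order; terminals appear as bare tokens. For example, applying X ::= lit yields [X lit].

[List [List [List [X b]] ; [X b]] ; [X [X lit] * [X b]]]

List
List ; X
List ; X ; X
X ; X ; X
b ; X ; X
b ; b ; X
b ; b ; X * X
b ; b ; lit * X
b ; b ; lit * b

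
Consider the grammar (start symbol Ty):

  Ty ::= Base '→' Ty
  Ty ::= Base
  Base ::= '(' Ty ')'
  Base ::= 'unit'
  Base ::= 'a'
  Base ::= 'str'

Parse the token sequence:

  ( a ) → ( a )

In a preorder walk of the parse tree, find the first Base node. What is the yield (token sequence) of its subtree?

[Ty [Base ( [Ty [Base a]] )] → [Ty [Base ( [Ty [Base a]] )]]]

( a )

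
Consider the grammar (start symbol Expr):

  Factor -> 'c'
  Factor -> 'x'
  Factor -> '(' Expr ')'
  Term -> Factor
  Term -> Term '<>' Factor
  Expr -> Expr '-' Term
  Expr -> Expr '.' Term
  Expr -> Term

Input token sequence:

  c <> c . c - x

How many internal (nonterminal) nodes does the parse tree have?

[Expr [Expr [Expr [Term [Term [Factor c]] <> [Factor c]]] . [Term [Factor c]]] - [Term [Factor x]]]

11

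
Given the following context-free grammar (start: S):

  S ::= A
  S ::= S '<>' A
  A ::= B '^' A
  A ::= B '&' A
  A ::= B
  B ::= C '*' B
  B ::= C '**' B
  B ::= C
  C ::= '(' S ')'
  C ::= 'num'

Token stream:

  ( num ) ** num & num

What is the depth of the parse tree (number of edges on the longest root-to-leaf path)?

8

[S [A [B [C ( [S [A [B [C num]]]] )] ** [B [C num]]] & [A [B [C num]]]]]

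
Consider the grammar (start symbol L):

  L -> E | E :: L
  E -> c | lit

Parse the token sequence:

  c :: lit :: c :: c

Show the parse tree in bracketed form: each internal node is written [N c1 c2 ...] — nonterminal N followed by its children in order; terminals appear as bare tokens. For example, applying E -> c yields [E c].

[L [E c] :: [L [E lit] :: [L [E c] :: [L [E c]]]]]

L
E :: L
c :: L
c :: E :: L
c :: lit :: L
c :: lit :: E :: L
c :: lit :: c :: L
c :: lit :: c :: E
c :: lit :: c :: c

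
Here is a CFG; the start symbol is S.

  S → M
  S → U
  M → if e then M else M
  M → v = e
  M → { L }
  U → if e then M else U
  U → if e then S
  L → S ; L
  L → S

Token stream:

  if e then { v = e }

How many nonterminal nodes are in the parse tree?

7

[S [U if e then [S [M { [L [S [M v = e]]] }]]]]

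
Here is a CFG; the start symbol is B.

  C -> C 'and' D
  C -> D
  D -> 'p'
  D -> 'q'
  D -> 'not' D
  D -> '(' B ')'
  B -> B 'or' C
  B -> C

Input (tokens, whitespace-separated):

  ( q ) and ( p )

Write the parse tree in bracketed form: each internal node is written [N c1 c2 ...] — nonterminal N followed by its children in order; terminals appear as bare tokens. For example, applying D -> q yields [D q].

[B [C [C [D ( [B [C [D q]]] )]] and [D ( [B [C [D p]]] )]]]

B
C
C and D
D and D
( B ) and D
( C ) and D
( D ) and D
( q ) and D
( q ) and ( B )
( q ) and ( C )
( q ) and ( D )
( q ) and ( p )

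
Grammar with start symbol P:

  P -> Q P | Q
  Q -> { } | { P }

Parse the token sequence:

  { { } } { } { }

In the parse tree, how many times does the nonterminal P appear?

4

[P [Q { [P [Q { }]] }] [P [Q { }] [P [Q { }]]]]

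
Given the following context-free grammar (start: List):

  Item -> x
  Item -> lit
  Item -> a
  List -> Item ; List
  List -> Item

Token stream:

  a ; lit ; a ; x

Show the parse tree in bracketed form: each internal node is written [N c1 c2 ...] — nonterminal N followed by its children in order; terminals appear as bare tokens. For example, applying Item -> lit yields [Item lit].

List
Item ; List
a ; List
a ; Item ; List
a ; lit ; List
a ; lit ; Item ; List
a ; lit ; a ; List
a ; lit ; a ; Item
a ; lit ; a ; x

[List [Item a] ; [List [Item lit] ; [List [Item a] ; [List [Item x]]]]]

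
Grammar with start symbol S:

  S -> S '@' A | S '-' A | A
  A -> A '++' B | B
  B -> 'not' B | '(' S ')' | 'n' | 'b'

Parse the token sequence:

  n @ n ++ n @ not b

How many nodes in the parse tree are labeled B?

[S [S [S [A [B n]]] @ [A [A [B n]] ++ [B n]]] @ [A [B not [B b]]]]

5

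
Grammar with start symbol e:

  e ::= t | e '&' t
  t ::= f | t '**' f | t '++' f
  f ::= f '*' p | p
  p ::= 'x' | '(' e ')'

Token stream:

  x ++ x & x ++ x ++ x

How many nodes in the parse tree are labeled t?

[e [e [t [t [f [p x]]] ++ [f [p x]]]] & [t [t [t [f [p x]]] ++ [f [p x]]] ++ [f [p x]]]]

5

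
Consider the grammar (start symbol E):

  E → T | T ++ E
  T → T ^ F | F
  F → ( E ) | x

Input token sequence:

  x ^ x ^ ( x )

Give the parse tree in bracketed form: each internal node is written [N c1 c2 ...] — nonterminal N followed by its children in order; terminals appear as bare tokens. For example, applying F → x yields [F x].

[E [T [T [T [F x]] ^ [F x]] ^ [F ( [E [T [F x]]] )]]]

E
T
T ^ F
T ^ F ^ F
F ^ F ^ F
x ^ F ^ F
x ^ x ^ F
x ^ x ^ ( E )
x ^ x ^ ( T )
x ^ x ^ ( F )
x ^ x ^ ( x )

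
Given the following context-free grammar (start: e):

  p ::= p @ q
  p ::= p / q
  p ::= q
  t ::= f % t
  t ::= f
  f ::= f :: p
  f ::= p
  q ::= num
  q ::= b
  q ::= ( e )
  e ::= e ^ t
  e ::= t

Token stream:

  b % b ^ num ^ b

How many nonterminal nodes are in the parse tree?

[e [e [e [t [f [p [q b]]] % [t [f [p [q b]]]]]] ^ [t [f [p [q num]]]]] ^ [t [f [p [q b]]]]]

19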